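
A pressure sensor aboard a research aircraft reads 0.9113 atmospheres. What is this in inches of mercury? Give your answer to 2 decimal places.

27.27 inHg

1 atm = 29.9213 inHg, so 0.9113 × 29.9213 = 27.27 inHg.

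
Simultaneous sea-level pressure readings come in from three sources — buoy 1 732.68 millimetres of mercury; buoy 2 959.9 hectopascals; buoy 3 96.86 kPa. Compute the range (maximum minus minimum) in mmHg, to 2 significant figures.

13 mmHg

buoy 2: 959.9 hPa = 719.98 mmHg.
buoy 3: 96.86 kPa = 726.51 mmHg.
Spread: 732.68 − 719.98 = 13 mmHg.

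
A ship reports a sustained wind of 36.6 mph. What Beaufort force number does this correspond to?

36.6 mph = 16.4 m/s, which is Beaufort 7 (near gale, 13.9–17.1 m/s).

Beaufort force 7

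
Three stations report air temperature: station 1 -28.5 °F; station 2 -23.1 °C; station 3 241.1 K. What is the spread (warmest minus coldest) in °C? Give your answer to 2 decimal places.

10.51 °C

station 1: -28.5 °F = -33.611 °C.
station 3: 241.1 K = -32.050 °C.
Spread: (-23.100) − (-33.611) = 10.511 °C.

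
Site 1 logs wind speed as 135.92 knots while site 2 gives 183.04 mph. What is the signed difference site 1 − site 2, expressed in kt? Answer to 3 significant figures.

site 2: 183.04 mph = 159.057 kt.
Difference: 135.920 − 159.057 = -23.1 kt.

-23.1 kt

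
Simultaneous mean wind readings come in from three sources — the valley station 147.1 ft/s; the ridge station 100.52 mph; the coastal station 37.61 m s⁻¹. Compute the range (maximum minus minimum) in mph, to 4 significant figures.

16.39 mph

the valley station: 147.1 ft/s = 100.2955 mph.
the coastal station: 37.61 m/s = 84.1312 mph.
Spread: 100.5200 − 84.1312 = 16.39 mph.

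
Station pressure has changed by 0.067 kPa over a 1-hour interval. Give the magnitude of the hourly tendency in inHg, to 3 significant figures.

0.067 kPa / 1 h × 0.2953 inHg/kPa = 0.0198 inHg/h.

0.0198 inHg per hour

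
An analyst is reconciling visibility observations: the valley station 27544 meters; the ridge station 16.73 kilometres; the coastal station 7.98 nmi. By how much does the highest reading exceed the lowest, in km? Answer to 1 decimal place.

the valley station: 27544 m = 27.544 km.
the coastal station: 7.98 nmi = 14.779 km.
Spread: 27.544 − 14.779 = 12.8 km.

12.8 km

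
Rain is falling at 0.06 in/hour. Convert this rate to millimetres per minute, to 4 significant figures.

0.06 in/hour × 25.4 mm/in × 0.0166667 hour/minute = 0.02540 mm/minute.

0.02540 mm/minute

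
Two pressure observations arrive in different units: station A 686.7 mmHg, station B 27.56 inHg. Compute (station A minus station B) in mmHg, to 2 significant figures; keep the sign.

-13 mmHg

station B: 27.56 inHg = 700.02 mmHg.
Difference: 686.70 − 700.02 = -13 mmHg.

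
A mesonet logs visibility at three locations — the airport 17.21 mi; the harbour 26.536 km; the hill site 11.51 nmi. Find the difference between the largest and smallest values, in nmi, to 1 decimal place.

the airport: 17.21 SM = 14.955 nmi.
the harbour: 26.536 km = 14.328 nmi.
Spread: 14.955 − 11.510 = 3.4 nmi.

3.4 nmi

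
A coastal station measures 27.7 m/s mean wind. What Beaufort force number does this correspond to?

Beaufort force 10

27.7 m/s lies in the Beaufort 10 band (storm, 24.5–28.4 m/s).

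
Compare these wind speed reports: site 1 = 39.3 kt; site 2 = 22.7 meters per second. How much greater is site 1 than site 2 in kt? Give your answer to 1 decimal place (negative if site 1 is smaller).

site 2: 22.7 m/s = 44.125 kt.
Difference: 39.300 − 44.125 = -4.8 kt.

-4.8 kt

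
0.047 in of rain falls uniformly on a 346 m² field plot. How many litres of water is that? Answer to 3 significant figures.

413 litres

Depth: 0.047 in × 25.4 = 1.1938 mm.
1 mm over 1 m² is 1 L, so volume = 1.1938 × 346 = 413.0548 L ≈ 413 L.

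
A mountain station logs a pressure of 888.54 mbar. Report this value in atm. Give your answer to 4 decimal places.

1 mb = 0.000986923 atm, so 888.54 × 0.000986923 = 0.8769 atm.

0.8769 atm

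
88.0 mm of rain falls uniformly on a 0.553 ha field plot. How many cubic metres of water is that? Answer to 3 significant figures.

487 cubic metres

Area: 0.553 ha = 5530 m².
1 mm over 1 m² is 1 L, so volume = 88 × 5530 = 486640 L = 487 m³.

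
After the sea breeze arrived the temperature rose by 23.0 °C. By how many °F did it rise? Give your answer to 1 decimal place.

Converting a difference, only the 9/5 scale factor applies: Δ°F = 23.0 × 1.8 = 41.4 °F.

41.4 °F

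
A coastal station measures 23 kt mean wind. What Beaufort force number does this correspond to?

23 kt lies in the Beaufort 6 band (strong breeze, 22–27 kt).

Beaufort force 6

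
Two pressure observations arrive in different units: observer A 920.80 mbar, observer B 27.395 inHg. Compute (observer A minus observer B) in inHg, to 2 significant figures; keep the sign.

-0.20 inHg

observer A: 920.80 mb = 27.1912 inHg.
Difference: 27.1912 − 27.3950 = -0.20 inHg.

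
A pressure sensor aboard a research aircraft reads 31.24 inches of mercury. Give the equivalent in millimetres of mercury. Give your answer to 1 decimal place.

793.5 mmHg

1 inHg = 25.4 mmHg, so 31.24 × 25.4 = 793.5 mmHg.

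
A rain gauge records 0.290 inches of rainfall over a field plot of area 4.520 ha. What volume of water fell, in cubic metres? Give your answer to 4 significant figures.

332.9 cubic metres

Depth: 0.290 in × 25.4 = 7.366 mm.
Area: 4.520 ha = 45200 m².
1 mm over 1 m² is 1 L, so volume = 7.366 × 45200 = 332943.2 L = 332.9 m³.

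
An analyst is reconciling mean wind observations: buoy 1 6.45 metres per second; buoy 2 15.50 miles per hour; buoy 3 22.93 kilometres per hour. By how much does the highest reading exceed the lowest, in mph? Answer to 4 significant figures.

buoy 1: 6.45 m/s = 14.42824 mph.
buoy 3: 22.93 km/h = 14.24804 mph.
Spread: 15.50000 − 14.24804 = 1.252 mph.

1.252 mph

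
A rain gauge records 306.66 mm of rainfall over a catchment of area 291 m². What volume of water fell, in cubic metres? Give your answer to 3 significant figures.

89.2 cubic metres

1 mm over 1 m² is 1 L, so volume = 306.66 × 291 = 89238.06 L = 89.2 m³.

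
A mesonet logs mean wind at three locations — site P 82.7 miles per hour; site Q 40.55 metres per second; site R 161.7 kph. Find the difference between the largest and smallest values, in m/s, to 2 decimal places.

site P: 82.7 mph = 36.9702 m/s.
site R: 161.7 km/h = 44.9167 m/s.
Spread: 44.9167 − 36.9702 = 7.95 m/s.

7.95 m/s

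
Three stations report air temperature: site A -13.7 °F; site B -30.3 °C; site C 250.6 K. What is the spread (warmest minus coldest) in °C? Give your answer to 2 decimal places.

7.75 °C

site A: -13.7 °F = -25.389 °C.
site C: 250.6 K = -22.550 °C.
Spread: (-22.550) − (-30.300) = 7.750 °C.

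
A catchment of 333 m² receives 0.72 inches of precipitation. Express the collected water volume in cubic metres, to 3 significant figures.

Depth: 0.72 in × 25.4 = 18.288 mm.
1 mm over 1 m² is 1 L, so volume = 18.288 × 333 = 6089.904 L = 6.09 m³.

6.09 cubic metres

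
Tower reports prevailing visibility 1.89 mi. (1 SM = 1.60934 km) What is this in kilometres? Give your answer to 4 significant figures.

3.042 km

1 SM = 1.60934 km, so 1.89 × 1.60934 = 3.042 km.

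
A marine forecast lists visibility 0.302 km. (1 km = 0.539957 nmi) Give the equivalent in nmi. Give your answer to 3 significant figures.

0.163 nmi

1 km = 0.539957 nmi, so 0.302 × 0.539957 = 0.163 nmi.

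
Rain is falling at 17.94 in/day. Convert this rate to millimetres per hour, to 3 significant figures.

19.0 mm/hour

17.94 in/day × 25.4 mm/in × 0.0416667 day/hour = 19.0 mm/hour.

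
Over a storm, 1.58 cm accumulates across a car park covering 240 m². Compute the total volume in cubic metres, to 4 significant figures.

Depth: 1.58 cm × 10 = 15.8 mm.
1 mm over 1 m² is 1 L, so volume = 15.8 × 240 = 3792 L = 3.792 m³.

3.792 cubic metres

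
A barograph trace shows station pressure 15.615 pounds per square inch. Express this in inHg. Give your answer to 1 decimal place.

31.8 inHg

1 psi = 2.03602 inHg, so 15.615 × 2.03602 = 31.8 inHg.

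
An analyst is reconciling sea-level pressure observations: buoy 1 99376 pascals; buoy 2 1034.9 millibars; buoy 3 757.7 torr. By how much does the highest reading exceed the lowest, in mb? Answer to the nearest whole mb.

buoy 1: 99376 Pa = 993.76 mb.
buoy 3: 757.7 mmHg = 1010.18 mb.
Spread: 1034.90 − 993.76 = 41 mb.

41 mb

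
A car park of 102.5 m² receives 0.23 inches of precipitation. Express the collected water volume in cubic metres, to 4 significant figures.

0.5988 cubic metres

Depth: 0.23 in × 25.4 = 5.842 mm.
1 mm over 1 m² is 1 L, so volume = 5.842 × 102.5 = 598.805 L = 0.5988 m³.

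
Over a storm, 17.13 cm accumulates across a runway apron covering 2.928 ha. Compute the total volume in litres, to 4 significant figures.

Depth: 17.13 cm × 10 = 171.3 mm.
Area: 2.928 ha = 29280 m².
1 mm over 1 m² is 1 L, so volume = 171.3 × 29280 = 5015664 L ≈ 5016000 L.

5016000 litres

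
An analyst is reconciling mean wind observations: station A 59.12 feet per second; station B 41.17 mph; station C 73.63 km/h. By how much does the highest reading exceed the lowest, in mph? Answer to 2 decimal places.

5.44 mph

station A: 59.12 ft/s = 40.3091 mph.
station C: 73.63 km/h = 45.7516 mph.
Spread: 45.7516 − 40.3091 = 5.44 mph.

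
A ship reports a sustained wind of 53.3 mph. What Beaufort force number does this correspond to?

Beaufort force 9

53.3 mph = 23.8 m/s, which is Beaufort 9 (strong gale, 20.8–24.4 m/s).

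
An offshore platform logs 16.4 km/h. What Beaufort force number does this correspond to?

16.4 km/h = 4.6 m/s, which is Beaufort 3 (gentle breeze, 3.4–5.4 m/s).

Beaufort force 3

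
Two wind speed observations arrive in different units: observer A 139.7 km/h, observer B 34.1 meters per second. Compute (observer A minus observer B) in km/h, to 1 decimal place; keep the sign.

observer B: 34.1 m/s = 122.760 km/h.
Difference: 139.700 − 122.760 = 16.9 km/h.

16.9 km/h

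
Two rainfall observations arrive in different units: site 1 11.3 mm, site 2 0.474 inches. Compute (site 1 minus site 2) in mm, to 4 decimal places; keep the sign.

-0.7396 mm

site 2: 0.474 in = 12.039600 mm.
Difference: 11.300000 − 12.039600 = -0.7396 mm.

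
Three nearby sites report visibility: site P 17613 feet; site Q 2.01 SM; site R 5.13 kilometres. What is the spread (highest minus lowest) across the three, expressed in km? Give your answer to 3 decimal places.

2.134 km

site P: 17613 ft = 5.36844 km.
site Q: 2.01 SM = 3.23478 km.
Spread: 5.36844 − 3.23478 = 2.134 km.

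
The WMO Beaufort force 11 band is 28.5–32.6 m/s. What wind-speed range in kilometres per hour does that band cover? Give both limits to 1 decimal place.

28.5–32.6 m/s × 3.6 = 102.6–117.4 km/h.

102.6 to 117.4 km/h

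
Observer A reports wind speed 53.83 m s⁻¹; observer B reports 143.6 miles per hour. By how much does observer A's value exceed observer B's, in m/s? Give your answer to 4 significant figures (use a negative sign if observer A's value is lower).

observer B: 143.6 mph = 64.1949 m/s.
Difference: 53.8300 − 64.1949 = -10.36 m/s.

-10.36 m/s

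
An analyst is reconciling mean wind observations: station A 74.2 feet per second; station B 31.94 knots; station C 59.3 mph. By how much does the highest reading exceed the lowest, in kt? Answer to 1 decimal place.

station A: 74.2 ft/s = 43.962 kt.
station C: 59.3 mph = 51.530 kt.
Spread: 51.530 − 31.940 = 19.6 kt.

19.6 kt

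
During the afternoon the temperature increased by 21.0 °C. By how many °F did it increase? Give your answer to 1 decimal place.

37.8 °F

Converting a difference, only the 9/5 scale factor applies: Δ°F = 21.0 × 1.8 = 37.8 °F.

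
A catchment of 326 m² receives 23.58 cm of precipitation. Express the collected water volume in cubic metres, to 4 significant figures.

76.87 cubic metres

Depth: 23.58 cm × 10 = 235.8 mm.
1 mm over 1 m² is 1 L, so volume = 235.8 × 326 = 76870.8 L = 76.87 m³.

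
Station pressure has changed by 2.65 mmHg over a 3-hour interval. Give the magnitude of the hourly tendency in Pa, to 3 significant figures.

2.65 mmHg / 3 h × 133.322 Pa/mmHg = 118 Pa/h.

118 Pa per hour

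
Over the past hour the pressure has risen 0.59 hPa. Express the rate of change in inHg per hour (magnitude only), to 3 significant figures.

0.0174 inHg per hour

0.59 hPa / 1 h × 0.02953 inHg/hPa = 0.0174 inHg/h.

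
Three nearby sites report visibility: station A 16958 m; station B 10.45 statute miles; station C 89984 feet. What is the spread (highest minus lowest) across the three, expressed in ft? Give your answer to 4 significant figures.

34810 ft

station A: 16958 m = 55636.48 ft.
station B: 10.45 SM = 55176.00 ft.
Spread: 89984.00 − 55176.00 = 34810 ft.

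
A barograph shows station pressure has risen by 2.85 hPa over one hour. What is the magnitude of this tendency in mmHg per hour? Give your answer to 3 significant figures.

2.14 mmHg per hour

2.85 hPa / 1 h × 0.750062 mmHg/hPa = 2.14 mmHg/h.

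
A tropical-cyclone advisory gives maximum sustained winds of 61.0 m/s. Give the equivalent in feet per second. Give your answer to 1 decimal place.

200.1 ft/s

1 m/s = 3.28084 ft/s, so 61.0 × 3.28084 = 200.1 ft/s.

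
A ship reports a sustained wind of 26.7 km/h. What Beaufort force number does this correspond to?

Beaufort force 4

26.7 km/h = 7.4 m/s, which is Beaufort 4 (moderate breeze, 5.5–7.9 m/s).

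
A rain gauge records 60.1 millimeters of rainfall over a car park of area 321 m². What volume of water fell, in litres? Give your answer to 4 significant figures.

19290 litres

1 mm over 1 m² is 1 L, so volume = 60.1 × 321 = 19292.1 L ≈ 19290 L.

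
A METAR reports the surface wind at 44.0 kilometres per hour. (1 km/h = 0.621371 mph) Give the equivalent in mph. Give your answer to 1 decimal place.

27.3 mph

1 km/h = 0.621371 mph, so 44.0 × 0.621371 = 27.3 mph.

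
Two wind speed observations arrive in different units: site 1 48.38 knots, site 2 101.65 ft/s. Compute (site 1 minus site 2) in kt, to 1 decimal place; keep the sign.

-11.8 kt

site 2: 101.65 ft/s = 60.226 kt.
Difference: 48.380 − 60.226 = -11.8 kt.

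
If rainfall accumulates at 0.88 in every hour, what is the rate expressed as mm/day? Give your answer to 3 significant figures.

536 mm/day

0.88 in/hour × 25.4 mm/in × 24 hour/day = 536 mm/day.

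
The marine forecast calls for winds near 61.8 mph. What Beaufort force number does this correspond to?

61.8 mph = 27.6 m/s, which is Beaufort 10 (storm, 24.5–28.4 m/s).

Beaufort force 10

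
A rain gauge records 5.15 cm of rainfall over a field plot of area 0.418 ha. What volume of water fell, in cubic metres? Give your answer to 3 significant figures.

215 cubic metres

Depth: 5.15 cm × 10 = 51.5 mm.
Area: 0.418 ha = 4180 m².
1 mm over 1 m² is 1 L, so volume = 51.5 × 4180 = 215270 L = 215 m³.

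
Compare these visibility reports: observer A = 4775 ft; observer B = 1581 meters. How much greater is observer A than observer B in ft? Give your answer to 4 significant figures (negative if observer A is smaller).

observer B: 1581 m = 5187.008 ft.
Difference: 4775.000 − 5187.008 = -412.0 ft.

-412.0 ft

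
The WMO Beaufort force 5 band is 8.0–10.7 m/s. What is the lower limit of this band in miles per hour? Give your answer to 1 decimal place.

8.0–10.7 m/s × 2.237 = 17.9–23.9 mph.

17.9 mph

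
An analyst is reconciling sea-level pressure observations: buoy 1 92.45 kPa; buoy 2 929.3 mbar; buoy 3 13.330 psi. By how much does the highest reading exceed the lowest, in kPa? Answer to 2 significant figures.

1.0 kPa

buoy 2: 929.3 mb = 92.930 kPa.
buoy 3: 13.330 psi = 91.907 kPa.
Spread: 92.930 − 91.907 = 1.0 kPa.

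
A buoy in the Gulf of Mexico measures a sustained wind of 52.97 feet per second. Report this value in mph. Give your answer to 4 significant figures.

1 ft/s = 0.681818 mph, so 52.97 × 0.681818 = 36.12 mph.

36.12 mph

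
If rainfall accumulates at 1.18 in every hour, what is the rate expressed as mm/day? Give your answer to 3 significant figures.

1.18 in/hour × 25.4 mm/in × 24 hour/day = 719 mm/day.

719 mm/day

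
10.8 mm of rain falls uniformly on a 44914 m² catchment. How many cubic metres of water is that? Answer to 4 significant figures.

485.1 cubic metres

1 mm over 1 m² is 1 L, so volume = 10.8 × 44914 = 485071.2 L = 485.1 m³.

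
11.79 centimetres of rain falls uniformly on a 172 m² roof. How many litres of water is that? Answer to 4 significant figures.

20280 litres

Depth: 11.79 cm × 10 = 117.9 mm.
1 mm over 1 m² is 1 L, so volume = 117.9 × 172 = 20278.8 L ≈ 20280 L.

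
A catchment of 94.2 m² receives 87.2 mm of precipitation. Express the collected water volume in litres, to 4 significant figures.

8214 litres

1 mm over 1 m² is 1 L, so volume = 87.2 × 94.2 = 8214.24 L ≈ 8214 L.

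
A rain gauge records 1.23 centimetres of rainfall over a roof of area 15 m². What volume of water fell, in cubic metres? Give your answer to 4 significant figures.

Depth: 1.23 cm × 10 = 12.3 mm.
1 mm over 1 m² is 1 L, so volume = 12.3 × 15 = 184.5 L = 0.1845 m³.

0.1845 cubic metres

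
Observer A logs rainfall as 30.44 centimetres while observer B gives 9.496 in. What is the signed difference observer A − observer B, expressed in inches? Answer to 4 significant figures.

2.488 in

observer A: 30.44 cm = 11.98425 in.
Difference: 11.98425 − 9.49600 = 2.488 in.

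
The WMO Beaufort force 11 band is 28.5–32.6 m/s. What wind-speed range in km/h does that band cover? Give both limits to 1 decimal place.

102.6 to 117.4 km/h

28.5–32.6 m/s × 3.6 = 102.6–117.4 km/h.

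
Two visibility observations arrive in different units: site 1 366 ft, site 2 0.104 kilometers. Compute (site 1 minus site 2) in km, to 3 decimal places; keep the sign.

site 1: 366 ft = 0.11156 km.
Difference: 0.11156 − 0.10400 = 0.008 km.

0.008 km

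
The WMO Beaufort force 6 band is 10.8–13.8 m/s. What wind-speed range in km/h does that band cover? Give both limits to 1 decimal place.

10.8–13.8 m/s × 3.6 = 38.9–49.7 km/h.

38.9 to 49.7 km/h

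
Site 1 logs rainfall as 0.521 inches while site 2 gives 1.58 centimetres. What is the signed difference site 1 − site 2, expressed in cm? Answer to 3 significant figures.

site 1: 0.521 in = 1.32334 cm.
Difference: 1.32334 − 1.58000 = -0.257 cm.

-0.257 cm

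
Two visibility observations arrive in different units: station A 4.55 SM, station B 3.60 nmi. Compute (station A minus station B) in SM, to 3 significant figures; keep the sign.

station B: 3.60 nmi = 4.14281 SM.
Difference: 4.55000 − 4.14281 = 0.407 SM.

0.407 SM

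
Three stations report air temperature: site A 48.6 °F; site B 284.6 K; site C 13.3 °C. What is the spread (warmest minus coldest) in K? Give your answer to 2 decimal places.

4.08 K

site A: 48.6 °F = 9.222 °C.
site B: 284.6 K = 11.450 °C.
Spread: 13.300 − 9.222 = 4.078 °C.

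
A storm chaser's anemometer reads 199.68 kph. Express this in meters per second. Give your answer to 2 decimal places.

55.47 m/s

1 km/h = 0.277778 m/s, so 199.68 × 0.277778 = 55.47 m/s.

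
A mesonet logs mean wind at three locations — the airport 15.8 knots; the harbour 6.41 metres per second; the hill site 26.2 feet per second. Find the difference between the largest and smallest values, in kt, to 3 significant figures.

the harbour: 6.41 m/s = 12.4600 kt.
the hill site: 26.2 ft/s = 15.5231 kt.
Spread: 15.8000 − 12.4600 = 3.34 kt.

3.34 kt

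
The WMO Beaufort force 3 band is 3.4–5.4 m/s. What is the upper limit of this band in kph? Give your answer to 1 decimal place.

19.4 km/h

3.4–5.4 m/s × 3.6 = 12.2–19.4 km/h.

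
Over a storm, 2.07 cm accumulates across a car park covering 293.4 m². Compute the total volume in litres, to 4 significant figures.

Depth: 2.07 cm × 10 = 20.7 mm.
1 mm over 1 m² is 1 L, so volume = 20.7 × 293.4 = 6073.38 L ≈ 6073 L.

6073 litres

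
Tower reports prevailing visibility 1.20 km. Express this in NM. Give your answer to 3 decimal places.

1 km = 0.539957 nmi, so 1.20 × 0.539957 = 0.648 nmi.

0.648 nmi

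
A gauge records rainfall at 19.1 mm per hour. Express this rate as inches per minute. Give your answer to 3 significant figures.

19.1 mm/hour × 0.0393701 in/mm × 0.0166667 hour/minute = 0.0125 in/minute.

0.0125 in/minute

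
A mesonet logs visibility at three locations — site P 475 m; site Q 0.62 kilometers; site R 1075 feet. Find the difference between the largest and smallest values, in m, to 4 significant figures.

292.3 m

site Q: 0.62 km = 620.000 m.
site R: 1075 ft = 327.660 m.
Spread: 620.000 − 327.660 = 292.3 m.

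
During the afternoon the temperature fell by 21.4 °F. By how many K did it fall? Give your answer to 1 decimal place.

For a temperature change the 32° offset cancels: ΔK = 21.4 × 0.5556 = 11.9 K.

11.9 K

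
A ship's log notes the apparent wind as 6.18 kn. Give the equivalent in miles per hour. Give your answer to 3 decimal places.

7.112 mph

1 kt = 1.15078 mph, so 6.18 × 1.15078 = 7.112 mph.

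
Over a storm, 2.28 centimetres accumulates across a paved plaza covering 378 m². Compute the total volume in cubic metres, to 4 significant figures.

Depth: 2.28 cm × 10 = 22.8 mm.
1 mm over 1 m² is 1 L, so volume = 22.8 × 378 = 8618.4 L = 8.618 m³.

8.618 cubic metres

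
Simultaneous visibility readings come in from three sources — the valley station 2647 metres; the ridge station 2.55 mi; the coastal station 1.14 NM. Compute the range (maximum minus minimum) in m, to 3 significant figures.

the ridge station: 2.55 SM = 4103.83 m.
the coastal station: 1.14 nmi = 2111.28 m.
Spread: 4103.83 − 2111.28 = 1990 m.

1990 m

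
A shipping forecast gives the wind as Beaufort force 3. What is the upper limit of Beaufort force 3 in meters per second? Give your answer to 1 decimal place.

5.4 m/s

Beaufort 3 (gentle breeze) spans 3.4–5.4 m/s.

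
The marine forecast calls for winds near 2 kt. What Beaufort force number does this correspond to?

2 kt lies in the Beaufort 1 band (light air, 1–3 kt).

Beaufort force 1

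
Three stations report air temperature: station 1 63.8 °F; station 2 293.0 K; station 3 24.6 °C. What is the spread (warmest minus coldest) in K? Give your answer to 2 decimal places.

6.93 K

station 1: 63.8 °F = 17.667 °C.
station 2: 293.0 K = 19.850 °C.
Spread: 24.600 − 17.667 = 6.933 °C.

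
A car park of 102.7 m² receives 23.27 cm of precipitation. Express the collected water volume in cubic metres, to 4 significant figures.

23.90 cubic metres

Depth: 23.27 cm × 10 = 232.7 mm.
1 mm over 1 m² is 1 L, so volume = 232.7 × 102.7 = 23898.29 L = 23.90 m³.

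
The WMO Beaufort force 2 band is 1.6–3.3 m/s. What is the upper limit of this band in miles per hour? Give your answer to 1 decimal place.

7.4 mph

1.6–3.3 m/s × 2.237 = 3.6–7.4 mph.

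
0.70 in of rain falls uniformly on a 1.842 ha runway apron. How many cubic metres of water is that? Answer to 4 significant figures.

Depth: 0.70 in × 25.4 = 17.78 mm.
Area: 1.842 ha = 18420 m².
1 mm over 1 m² is 1 L, so volume = 17.78 × 18420 = 327507.6 L = 327.5 m³.

327.5 cubic metres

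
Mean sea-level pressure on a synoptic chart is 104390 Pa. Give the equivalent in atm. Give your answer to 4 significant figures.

1.030 atm

1 Pa = 9.86923e-06 atm, so 104390 × 9.86923e-06 = 1.030 atm.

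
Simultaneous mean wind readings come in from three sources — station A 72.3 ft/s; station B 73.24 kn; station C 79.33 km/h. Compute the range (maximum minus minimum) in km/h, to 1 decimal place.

56.3 km/h

station A: 72.3 ft/s = 79.333 km/h.
station B: 73.24 kt = 135.640 km/h.
Spread: 135.640 − 79.330 = 56.3 km/h.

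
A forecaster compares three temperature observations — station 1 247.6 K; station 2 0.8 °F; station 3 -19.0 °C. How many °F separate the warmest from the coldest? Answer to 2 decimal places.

station 1: 247.6 K = -25.550 °C.
station 2: 0.8 °F = -17.333 °C.
Spread: (-17.333) − (-25.550) = 8.217 °C = 14.79 °F.

14.79 °F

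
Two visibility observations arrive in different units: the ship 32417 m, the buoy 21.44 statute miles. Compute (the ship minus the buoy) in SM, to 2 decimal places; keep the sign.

-1.30 SM

the ship: 32417 m = 20.1430 SM.
Difference: 20.1430 − 21.4400 = -1.30 SM.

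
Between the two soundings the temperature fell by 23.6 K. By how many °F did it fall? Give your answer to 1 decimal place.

42.5 °F

For a temperature change the 32° offset cancels: Δ°F = 23.6 × 1.8 = 42.5 °F.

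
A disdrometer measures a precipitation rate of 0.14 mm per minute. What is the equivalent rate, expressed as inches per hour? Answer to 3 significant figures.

0.14 mm/minute × 0.0393701 in/mm × 60 minute/hour = 0.331 in/hour.

0.331 in/hour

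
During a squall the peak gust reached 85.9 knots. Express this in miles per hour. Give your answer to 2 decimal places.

1 kt = 1.15078 mph, so 85.9 × 1.15078 = 98.85 mph.

98.85 mph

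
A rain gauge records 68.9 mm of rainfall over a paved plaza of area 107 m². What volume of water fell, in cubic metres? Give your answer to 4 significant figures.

7.372 cubic metres

1 mm over 1 m² is 1 L, so volume = 68.9 × 107 = 7372.3 L = 7.372 m³.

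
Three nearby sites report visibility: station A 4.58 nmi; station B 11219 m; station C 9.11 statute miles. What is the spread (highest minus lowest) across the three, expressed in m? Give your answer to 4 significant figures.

6179 m

station A: 4.58 nmi = 8482.16 m.
station C: 9.11 SM = 14661.12 m.
Spread: 14661.12 − 8482.16 = 6179 m.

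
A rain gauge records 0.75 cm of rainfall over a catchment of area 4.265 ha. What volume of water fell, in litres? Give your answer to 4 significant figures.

Depth: 0.75 cm × 10 = 7.5 mm.
Area: 4.265 ha = 42650 m².
1 mm over 1 m² is 1 L, so volume = 7.5 × 42650 = 319875 L ≈ 319900 L.

319900 litres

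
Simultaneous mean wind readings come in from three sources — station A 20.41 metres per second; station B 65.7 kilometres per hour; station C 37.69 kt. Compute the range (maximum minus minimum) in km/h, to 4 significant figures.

station A: 20.41 m/s = 73.47600 km/h.
station C: 37.69 kt = 69.80188 km/h.
Spread: 73.47600 − 65.70000 = 7.776 km/h.

7.776 km/h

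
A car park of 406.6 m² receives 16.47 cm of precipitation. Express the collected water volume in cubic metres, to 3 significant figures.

Depth: 16.47 cm × 10 = 164.7 mm.
1 mm over 1 m² is 1 L, so volume = 164.7 × 406.6 = 66967.02 L = 67.0 m³.

67.0 cubic metres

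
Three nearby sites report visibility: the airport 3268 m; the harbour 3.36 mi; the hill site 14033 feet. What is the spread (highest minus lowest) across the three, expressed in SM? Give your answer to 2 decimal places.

1.33 SM

the airport: 3268 m = 2.0306 SM.
the hill site: 14033 ft = 2.6578 SM.
Spread: 3.3600 − 2.0306 = 1.33 SM.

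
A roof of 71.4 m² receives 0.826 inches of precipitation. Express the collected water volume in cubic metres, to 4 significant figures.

Depth: 0.826 in × 25.4 = 20.9804 mm.
1 mm over 1 m² is 1 L, so volume = 20.9804 × 71.4 = 1498.0006 L = 1.498 m³.

1.498 cubic metres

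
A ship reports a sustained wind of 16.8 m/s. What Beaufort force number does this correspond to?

Beaufort force 7

16.8 m/s lies in the Beaufort 7 band (near gale, 13.9–17.1 m/s).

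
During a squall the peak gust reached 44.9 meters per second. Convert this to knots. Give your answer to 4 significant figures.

87.28 kt

1 m/s = 1.94384 kt, so 44.9 × 1.94384 = 87.28 kt.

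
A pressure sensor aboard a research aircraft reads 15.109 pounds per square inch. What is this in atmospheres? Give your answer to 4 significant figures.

1.028 atm

1 psi = 0.068046 atm, so 15.109 × 0.068046 = 1.028 atm.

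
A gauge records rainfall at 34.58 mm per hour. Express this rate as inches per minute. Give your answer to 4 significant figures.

0.02269 in/minute

34.58 mm/hour × 0.0393701 in/mm × 0.0166667 hour/minute = 0.02269 in/minute.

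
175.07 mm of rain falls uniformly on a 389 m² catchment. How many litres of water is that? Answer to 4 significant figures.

1 mm over 1 m² is 1 L, so volume = 175.07 × 389 = 68102.23 L ≈ 68100 L.

68100 litres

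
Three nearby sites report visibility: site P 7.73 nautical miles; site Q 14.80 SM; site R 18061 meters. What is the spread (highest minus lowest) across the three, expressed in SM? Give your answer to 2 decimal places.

5.90 SM

site P: 7.73 nmi = 8.8955 SM.
site R: 18061 m = 11.2226 SM.
Spread: 14.8000 − 8.8955 = 5.90 SM.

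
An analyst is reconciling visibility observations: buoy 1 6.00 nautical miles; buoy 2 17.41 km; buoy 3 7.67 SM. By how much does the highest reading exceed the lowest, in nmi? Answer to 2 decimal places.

buoy 2: 17.41 km = 9.4006 nmi.
buoy 3: 7.67 SM = 6.6650 nmi.
Spread: 9.4006 − 6.0000 = 3.40 nmi.

3.40 nmi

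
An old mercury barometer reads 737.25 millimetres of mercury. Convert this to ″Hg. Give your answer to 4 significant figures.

29.03 inHg

1 mmHg = 0.0393701 inHg, so 737.25 × 0.0393701 = 29.03 inHg.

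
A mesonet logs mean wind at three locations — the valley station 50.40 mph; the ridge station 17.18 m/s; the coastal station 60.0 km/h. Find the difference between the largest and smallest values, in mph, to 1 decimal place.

the ridge station: 17.18 m/s = 38.431 mph.
the coastal station: 60.0 km/h = 37.282 mph.
Spread: 50.400 − 37.282 = 13.1 mph.

13.1 mph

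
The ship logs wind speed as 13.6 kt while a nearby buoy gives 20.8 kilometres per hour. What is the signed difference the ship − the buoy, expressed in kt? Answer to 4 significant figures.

2.369 kt

the buoy: 20.8 km/h = 11.23110 kt.
Difference: 13.60000 − 11.23110 = 2.369 kt.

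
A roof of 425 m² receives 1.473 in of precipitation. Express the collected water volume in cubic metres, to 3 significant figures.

Depth: 1.473 in × 25.4 = 37.4142 mm.
1 mm over 1 m² is 1 L, so volume = 37.4142 × 425 = 15901.035 L = 15.9 m³.

15.9 cubic metres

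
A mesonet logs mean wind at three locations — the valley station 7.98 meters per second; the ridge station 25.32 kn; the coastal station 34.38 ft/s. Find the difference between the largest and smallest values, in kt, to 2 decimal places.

9.81 kt

the valley station: 7.98 m/s = 15.5119 kt.
the coastal station: 34.38 ft/s = 20.3696 kt.
Spread: 25.3200 − 15.5119 = 9.81 kt.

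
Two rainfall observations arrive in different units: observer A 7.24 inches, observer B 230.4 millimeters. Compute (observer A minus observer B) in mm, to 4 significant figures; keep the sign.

-46.50 mm

observer A: 7.24 in = 183.8960 mm.
Difference: 183.8960 − 230.4000 = -46.50 mm.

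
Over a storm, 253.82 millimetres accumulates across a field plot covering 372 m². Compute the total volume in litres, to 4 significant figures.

94420 litres

1 mm over 1 m² is 1 L, so volume = 253.82 × 372 = 94421.04 L ≈ 94420 L.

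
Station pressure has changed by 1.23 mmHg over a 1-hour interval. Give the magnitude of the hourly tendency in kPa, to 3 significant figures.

1.23 mmHg / 1 h × 0.133322 kPa/mmHg = 0.164 kPa/h.

0.164 kPa per hour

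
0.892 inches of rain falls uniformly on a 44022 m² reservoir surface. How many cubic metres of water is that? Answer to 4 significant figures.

Depth: 0.892 in × 25.4 = 22.6568 mm.
1 mm over 1 m² is 1 L, so volume = 22.6568 × 44022 = 997397.65 L = 997.4 m³.

997.4 cubic metres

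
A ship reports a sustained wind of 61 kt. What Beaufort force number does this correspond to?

Beaufort force 11

61 kt lies in the Beaufort 11 band (violent storm, 56–63 kt).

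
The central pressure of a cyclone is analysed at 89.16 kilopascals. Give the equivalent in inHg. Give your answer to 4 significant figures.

1 kPa = 0.2953 inHg, so 89.16 × 0.2953 = 26.33 inHg.

26.33 inHg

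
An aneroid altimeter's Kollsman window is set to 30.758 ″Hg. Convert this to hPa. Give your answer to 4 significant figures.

1042 hPa

1 inHg = 33.8639 hPa, so 30.758 × 33.8639 = 1042 hPa.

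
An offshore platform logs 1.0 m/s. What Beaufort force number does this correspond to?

1.0 m/s lies in the Beaufort 1 band (light air, 0.3–1.5 m/s).

Beaufort force 1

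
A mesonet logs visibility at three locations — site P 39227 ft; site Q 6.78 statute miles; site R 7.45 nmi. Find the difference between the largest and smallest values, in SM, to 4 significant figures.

1.793 SM

site P: 39227 ft = 7.42936 SM.
site R: 7.45 nmi = 8.57331 SM.
Spread: 8.57331 − 6.78000 = 1.793 SM.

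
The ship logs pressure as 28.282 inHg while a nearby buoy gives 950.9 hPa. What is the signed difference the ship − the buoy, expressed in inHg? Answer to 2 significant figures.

0.20 inHg

the buoy: 950.9 hPa = 28.0801 inHg.
Difference: 28.2820 − 28.0801 = 0.20 inHg.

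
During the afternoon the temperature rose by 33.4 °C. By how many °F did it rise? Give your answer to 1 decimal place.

Converting a difference, only the 9/5 scale factor applies: Δ°F = 33.4 × 1.8 = 60.1 °F.

60.1 °F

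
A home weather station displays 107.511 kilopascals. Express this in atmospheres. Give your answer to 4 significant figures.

1 kPa = 0.00986923 atm, so 107.511 × 0.00986923 = 1.061 atm.

1.061 atm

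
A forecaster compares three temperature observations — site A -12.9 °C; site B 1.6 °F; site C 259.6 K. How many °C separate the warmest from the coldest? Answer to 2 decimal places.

site B: 1.6 °F = -16.889 °C.
site C: 259.6 K = -13.550 °C.
Spread: (-12.900) − (-16.889) = 3.989 °C.

3.99 °C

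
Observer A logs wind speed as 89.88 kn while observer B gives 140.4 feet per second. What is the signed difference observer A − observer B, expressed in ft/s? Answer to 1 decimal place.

observer A: 89.88 kt = 151.700 ft/s.
Difference: 151.700 − 140.400 = 11.3 ft/s.

11.3 ft/s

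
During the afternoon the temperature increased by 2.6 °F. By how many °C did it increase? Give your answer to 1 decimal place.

1.4 °C

For a temperature change the 32° offset cancels: Δ°C = 2.6 × 0.5556 = 1.4 °C.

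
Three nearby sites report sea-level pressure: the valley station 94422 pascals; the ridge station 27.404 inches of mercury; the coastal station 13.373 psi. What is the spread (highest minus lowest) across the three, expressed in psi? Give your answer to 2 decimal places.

0.32 psi

the valley station: 94422 Pa = 13.6948 psi.
the ridge station: 27.404 inHg = 13.4596 psi.
Spread: 13.6948 − 13.3730 = 0.32 psi.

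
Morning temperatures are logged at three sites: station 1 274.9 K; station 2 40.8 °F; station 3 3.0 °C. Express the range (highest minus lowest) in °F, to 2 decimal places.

station 1: 274.9 K = 1.750 °C.
station 2: 40.8 °F = 4.889 °C.
Spread: 4.889 − 1.750 = 3.139 °C = 5.65 °F.

5.65 °F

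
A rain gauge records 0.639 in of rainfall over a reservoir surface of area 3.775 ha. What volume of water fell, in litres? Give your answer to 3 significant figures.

Depth: 0.639 in × 25.4 = 16.2306 mm.
Area: 3.775 ha = 37750 m².
1 mm over 1 m² is 1 L, so volume = 16.2306 × 37750 = 612705.15 L ≈ 613000 L.

613000 litres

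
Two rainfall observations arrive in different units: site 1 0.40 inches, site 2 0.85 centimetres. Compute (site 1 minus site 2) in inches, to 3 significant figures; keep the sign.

0.0654 in

site 2: 0.85 cm = 0.334646 in.
Difference: 0.400000 − 0.334646 = 0.0654 in.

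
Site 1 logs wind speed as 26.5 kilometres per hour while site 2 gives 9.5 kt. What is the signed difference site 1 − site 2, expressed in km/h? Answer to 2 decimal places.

site 2: 9.5 kt = 17.5940 km/h.
Difference: 26.5000 − 17.5940 = 8.91 km/h.

8.91 km/h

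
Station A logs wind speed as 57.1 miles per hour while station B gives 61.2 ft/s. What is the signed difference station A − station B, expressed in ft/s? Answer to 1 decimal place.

22.5 ft/s

station A: 57.1 mph = 83.747 ft/s.
Difference: 83.747 − 61.200 = 22.5 ft/s.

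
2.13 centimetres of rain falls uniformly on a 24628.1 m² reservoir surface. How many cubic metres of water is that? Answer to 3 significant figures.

Depth: 2.13 cm × 10 = 21.3 mm.
1 mm over 1 m² is 1 L, so volume = 21.3 × 24628.1 = 524578.53 L = 525 m³.

525 cubic metres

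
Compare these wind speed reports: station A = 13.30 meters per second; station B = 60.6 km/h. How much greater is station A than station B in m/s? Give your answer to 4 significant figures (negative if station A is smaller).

station B: 60.6 km/h = 16.83333 m/s.
Difference: 13.30000 − 16.83333 = -3.533 m/s.

-3.533 m/s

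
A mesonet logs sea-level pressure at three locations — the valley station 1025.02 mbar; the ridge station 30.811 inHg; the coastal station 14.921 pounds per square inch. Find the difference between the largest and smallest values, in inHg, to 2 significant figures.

0.54 inHg

the valley station: 1025.02 mb = 30.2688 inHg.
the coastal station: 14.921 psi = 30.3795 inHg.
Spread: 30.8110 − 30.2688 = 0.54 inHg.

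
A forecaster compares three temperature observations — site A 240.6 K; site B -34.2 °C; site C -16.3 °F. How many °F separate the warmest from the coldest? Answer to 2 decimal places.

site A: 240.6 K = -32.550 °C.
site C: -16.3 °F = -26.833 °C.
Spread: (-26.833) − (-34.200) = 7.367 °C = 13.26 °F.

13.26 °F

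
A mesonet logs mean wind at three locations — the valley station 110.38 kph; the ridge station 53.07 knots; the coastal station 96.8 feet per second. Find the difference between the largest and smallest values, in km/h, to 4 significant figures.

the ridge station: 53.07 kt = 98.2856 km/h.
the coastal station: 96.8 ft/s = 106.2167 km/h.
Spread: 110.3800 − 98.2856 = 12.09 km/h.

12.09 km/h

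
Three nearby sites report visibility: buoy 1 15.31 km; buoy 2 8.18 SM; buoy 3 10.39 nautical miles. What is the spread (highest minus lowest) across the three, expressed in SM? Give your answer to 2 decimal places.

buoy 1: 15.31 km = 9.5132 SM.
buoy 3: 10.39 nmi = 11.9566 SM.
Spread: 11.9566 − 8.1800 = 3.78 SM.

3.78 SM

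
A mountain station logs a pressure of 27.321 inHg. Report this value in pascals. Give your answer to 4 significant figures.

92520 Pa

1 inHg = 3386.39 Pa, so 27.321 × 3386.39 = 92520 Pa.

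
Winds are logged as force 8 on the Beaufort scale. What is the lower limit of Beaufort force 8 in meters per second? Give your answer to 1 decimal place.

Beaufort 8 (gale) spans 17.2–20.7 m/s.

17.2 m/s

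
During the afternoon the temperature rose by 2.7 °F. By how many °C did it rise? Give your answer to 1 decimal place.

Converting a difference, only the 9/5 scale factor applies: Δ°C = 2.7 × 0.5556 = 1.5 °C.

1.5 °C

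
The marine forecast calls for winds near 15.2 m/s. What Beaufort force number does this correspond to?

15.2 m/s lies in the Beaufort 7 band (near gale, 13.9–17.1 m/s).

Beaufort force 7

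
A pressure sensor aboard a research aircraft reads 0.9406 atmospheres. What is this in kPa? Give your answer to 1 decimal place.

95.3 kPa

1 atm = 101.325 kPa, so 0.9406 × 101.325 = 95.3 kPa.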